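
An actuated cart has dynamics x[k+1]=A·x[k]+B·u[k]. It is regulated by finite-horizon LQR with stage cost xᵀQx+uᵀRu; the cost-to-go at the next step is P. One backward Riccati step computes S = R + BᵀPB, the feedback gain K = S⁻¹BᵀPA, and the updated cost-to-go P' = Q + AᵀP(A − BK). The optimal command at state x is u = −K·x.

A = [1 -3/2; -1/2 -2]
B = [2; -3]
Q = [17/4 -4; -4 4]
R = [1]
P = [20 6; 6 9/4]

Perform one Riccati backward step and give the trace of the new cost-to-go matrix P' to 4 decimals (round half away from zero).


35.2863

BᵀP = [22.0000 5.2500]
S = R + BᵀPB = [1] + [28.2500] = [29.2500]
BᵀPA = [19.3750 -43.5000]
K = S⁻¹·BᵀPA = [0.6624 -1.4872]
A−BK = [-0.3248 1.4744; 1.4872 -6.4615]
AᵀP(A−BK) = [1.7286 -6.4359; -6.4359 25.3077]
P' = Q + AᵀP(A−BK) = [5.9786 -10.4359; -10.4359 29.3077]
tr(P') = 35.2863


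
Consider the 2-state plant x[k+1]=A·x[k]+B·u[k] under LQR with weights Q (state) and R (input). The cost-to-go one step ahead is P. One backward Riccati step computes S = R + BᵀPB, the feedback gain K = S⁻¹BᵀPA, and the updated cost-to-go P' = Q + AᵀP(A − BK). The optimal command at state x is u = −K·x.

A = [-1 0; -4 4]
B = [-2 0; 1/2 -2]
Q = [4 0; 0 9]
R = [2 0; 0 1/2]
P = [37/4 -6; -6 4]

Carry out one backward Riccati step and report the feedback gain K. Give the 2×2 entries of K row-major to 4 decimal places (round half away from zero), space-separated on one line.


BᵀP = [-21.5000 14.0000; 12.0000 -8.0000]
S = R + BᵀPB = [2 0; 0 1/2] + [50.0000 -28.0000; -28.0000 16.0000] = [52.0000 -28.0000; -28.0000 16.5000]
BᵀPA = [-34.5000 56.0000; 20.0000 -32.0000]
K = S⁻¹·BᵀPA = [-0.1250 0.3784; 1.0000 -1.2973]
A−BK = [-1.2500 0.7568; -1.9375 1.2162]
AᵀP(A−BK) = [0.9375 -1.0000; -1.0000 1.2973]
P' = Q + AᵀP(A−BK) = [4.9375 -1.0000; -1.0000 10.2973]
tr(P') = 15.2348

-0.1250 0.3784 1.0000 -1.2973


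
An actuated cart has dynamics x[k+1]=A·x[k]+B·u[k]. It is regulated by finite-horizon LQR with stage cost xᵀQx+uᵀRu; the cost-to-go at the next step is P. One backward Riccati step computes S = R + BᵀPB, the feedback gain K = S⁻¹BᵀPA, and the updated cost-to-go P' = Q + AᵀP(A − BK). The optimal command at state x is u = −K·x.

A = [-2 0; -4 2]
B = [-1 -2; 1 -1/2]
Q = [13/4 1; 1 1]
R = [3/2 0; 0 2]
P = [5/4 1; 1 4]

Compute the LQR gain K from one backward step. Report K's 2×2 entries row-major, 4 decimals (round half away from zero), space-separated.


-2.0000 1.1183 2.0000 -0.6882

BᵀP = [-0.2500 3.0000; -3.0000 -4.0000]
S = R + BᵀPB = [3/2 0; 0 2] + [3.2500 -1.0000; -1.0000 8.0000] = [4.7500 -1.0000; -1.0000 10.0000]
BᵀPA = [-11.5000 6.0000; 22.0000 -8.0000]
K = S⁻¹·BᵀPA = [-2.0000 1.1183; 2.0000 -0.6882]
A−BK = [0.0000 -0.2581; -1.0000 0.5376]
AᵀP(A−BK) = [18.0000 -8.0000; -8.0000 3.7849]
P' = Q + AᵀP(A−BK) = [21.2500 -7.0000; -7.0000 4.7849]
tr(P') = 26.0349


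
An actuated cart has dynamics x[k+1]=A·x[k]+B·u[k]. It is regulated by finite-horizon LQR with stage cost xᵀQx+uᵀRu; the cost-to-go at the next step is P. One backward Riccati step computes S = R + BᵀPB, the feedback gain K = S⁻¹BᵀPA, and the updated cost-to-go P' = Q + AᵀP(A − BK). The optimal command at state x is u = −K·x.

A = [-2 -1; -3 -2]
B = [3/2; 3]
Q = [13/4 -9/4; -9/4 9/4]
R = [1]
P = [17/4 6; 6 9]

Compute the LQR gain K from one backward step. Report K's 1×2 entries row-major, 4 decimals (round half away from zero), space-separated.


-1.0769 -0.6621

BᵀP = [24.3750 36.0000]
S = R + BᵀPB = [1] + [144.5625] = [145.5625]
BᵀPA = [-156.7500 -96.3750]
K = S⁻¹·BᵀPA = [-1.0769 -0.6621]
A−BK = [-0.3847 -0.0069; 0.2306 -0.0137]
AᵀP(A−BK) = [1.2027 0.7179; 0.7179 0.4414]
P' = Q + AᵀP(A−BK) = [4.4527 -1.5321; -1.5321 2.6914]
tr(P') = 7.1441


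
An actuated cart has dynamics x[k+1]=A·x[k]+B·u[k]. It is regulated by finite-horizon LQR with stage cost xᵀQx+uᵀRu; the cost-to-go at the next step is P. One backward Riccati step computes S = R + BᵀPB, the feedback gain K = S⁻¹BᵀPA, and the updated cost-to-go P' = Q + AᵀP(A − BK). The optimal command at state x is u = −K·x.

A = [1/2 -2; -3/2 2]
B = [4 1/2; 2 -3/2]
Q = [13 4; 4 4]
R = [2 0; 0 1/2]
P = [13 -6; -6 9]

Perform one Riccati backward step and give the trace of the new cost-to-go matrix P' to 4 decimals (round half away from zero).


BᵀP = [40.0000 -6.0000; 15.5000 -16.5000]
S = R + BᵀPB = [2 0; 0 1/2] + [148.0000 29.0000; 29.0000 32.5000] = [150.0000 29.0000; 29.0000 33.0000]
BᵀPA = [29.0000 -92.0000; 32.5000 -64.0000]
K = S⁻¹·BᵀPA = [0.0035 -0.2872; 0.9817 -1.6870]
A−BK = [-0.0050 -0.0078; -0.0344 0.0438]
AᵀP(A−BK) = [0.4909 -0.8435; -0.8435 1.6101]
P' = Q + AᵀP(A−BK) = [13.4909 3.1565; 3.1565 5.6101]
tr(P') = 19.1010

19.1010


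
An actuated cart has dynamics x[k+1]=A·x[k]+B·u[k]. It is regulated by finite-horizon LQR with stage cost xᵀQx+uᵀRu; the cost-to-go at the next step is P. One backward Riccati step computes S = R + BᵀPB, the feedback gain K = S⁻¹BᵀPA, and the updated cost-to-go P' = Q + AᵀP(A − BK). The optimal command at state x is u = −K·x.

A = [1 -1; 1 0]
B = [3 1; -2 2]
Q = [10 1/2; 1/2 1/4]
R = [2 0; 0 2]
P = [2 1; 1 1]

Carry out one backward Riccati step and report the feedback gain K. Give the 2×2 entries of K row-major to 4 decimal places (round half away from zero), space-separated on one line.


0.1667 -0.2222 0.5000 -0.2222

BᵀP = [4.0000 1.0000; 4.0000 3.0000]
S = R + BᵀPB = [2 0; 0 2] + [10.0000 6.0000; 6.0000 10.0000] = [12.0000 6.0000; 6.0000 12.0000]
BᵀPA = [5.0000 -4.0000; 7.0000 -4.0000]
K = S⁻¹·BᵀPA = [0.1667 -0.2222; 0.5000 -0.2222]
A−BK = [0.0000 -0.1111; 0.3333 0.0000]
AᵀP(A−BK) = [0.6667 -0.3333; -0.3333 0.2222]
P' = Q + AᵀP(A−BK) = [10.6667 0.1667; 0.1667 0.4722]
tr(P') = 11.1389


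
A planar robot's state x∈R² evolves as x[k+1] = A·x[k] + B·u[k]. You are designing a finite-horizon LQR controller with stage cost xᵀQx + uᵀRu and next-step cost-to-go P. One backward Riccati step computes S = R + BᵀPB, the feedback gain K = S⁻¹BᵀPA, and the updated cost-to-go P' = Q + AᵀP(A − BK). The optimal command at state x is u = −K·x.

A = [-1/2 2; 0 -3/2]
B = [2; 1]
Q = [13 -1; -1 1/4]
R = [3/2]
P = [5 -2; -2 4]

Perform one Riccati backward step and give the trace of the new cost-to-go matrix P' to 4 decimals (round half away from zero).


BᵀP = [8.0000 0.0000]
S = R + BᵀPB = [3/2] + [16.0000] = [17.5000]
BᵀPA = [-4.0000 16.0000]
K = S⁻¹·BᵀPA = [-0.2286 0.9143]
A−BK = [-0.0429 0.1714; 0.2286 -2.4143]
AᵀP(A−BK) = [0.3357 -2.8429; -2.8429 26.3714]
P' = Q + AᵀP(A−BK) = [13.3357 -3.8429; -3.8429 26.6214]
tr(P') = 39.9571

39.9571


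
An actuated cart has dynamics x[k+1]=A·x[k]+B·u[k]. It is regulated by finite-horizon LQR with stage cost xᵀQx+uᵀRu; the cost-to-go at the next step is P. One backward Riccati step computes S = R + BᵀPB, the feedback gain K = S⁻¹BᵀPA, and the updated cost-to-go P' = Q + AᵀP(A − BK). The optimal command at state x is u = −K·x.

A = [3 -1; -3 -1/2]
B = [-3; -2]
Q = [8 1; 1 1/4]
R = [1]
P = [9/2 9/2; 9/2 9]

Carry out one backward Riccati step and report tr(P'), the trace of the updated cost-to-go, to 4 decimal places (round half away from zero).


BᵀP = [-22.5000 -31.5000]
S = R + BᵀPB = [1] + [130.5000] = [131.5000]
BᵀPA = [27.0000 38.2500]
K = S⁻¹·BᵀPA = [0.2053 0.2909]
A−BK = [3.6160 -0.1274; -2.5894 0.0817]
AᵀP(A−BK) = [34.9563 -1.1036; -1.1036 0.1240]
P' = Q + AᵀP(A−BK) = [42.9563 -0.1036; -0.1036 0.3740]
tr(P') = 43.3303

43.3303


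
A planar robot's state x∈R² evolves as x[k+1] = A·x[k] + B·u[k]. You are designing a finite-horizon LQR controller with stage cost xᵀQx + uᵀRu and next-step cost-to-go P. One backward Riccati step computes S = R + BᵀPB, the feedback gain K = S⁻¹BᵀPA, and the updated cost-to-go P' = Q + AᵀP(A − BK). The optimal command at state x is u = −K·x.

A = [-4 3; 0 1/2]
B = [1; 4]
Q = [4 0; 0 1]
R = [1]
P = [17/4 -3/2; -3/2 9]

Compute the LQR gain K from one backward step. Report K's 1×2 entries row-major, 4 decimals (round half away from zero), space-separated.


BᵀP = [-1.7500 34.5000]
S = R + BᵀPB = [1] + [136.2500] = [137.2500]
BᵀPA = [7.0000 12.0000]
K = S⁻¹·BᵀPA = [0.0510 0.0874]
A−BK = [-4.0510 2.9126; -0.2040 0.1503]
AᵀP(A−BK) = [67.6430 -48.6120; -48.6120 34.9508]
P' = Q + AᵀP(A−BK) = [71.6430 -48.6120; -48.6120 35.9508]
tr(P') = 107.5938

0.0510 0.0874


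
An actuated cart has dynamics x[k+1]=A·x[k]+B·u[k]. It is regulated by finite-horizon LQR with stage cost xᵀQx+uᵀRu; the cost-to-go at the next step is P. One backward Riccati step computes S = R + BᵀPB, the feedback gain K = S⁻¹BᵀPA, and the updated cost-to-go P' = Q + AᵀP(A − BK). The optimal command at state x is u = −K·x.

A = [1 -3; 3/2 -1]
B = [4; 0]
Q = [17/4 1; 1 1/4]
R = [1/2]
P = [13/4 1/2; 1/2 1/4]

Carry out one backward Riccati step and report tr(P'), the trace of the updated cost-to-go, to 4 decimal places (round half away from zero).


5.4173

BᵀP = [13.0000 2.0000]
S = R + BᵀPB = [1/2] + [52.0000] = [52.5000]
BᵀPA = [16.0000 -41.0000]
K = S⁻¹·BᵀPA = [0.3048 -0.7810]
A−BK = [-0.2190 0.1238; 1.5000 -1.0000]
AᵀP(A−BK) = [0.4363 -0.3798; -0.3798 0.4810]
P' = Q + AᵀP(A−BK) = [4.6863 0.6202; 0.6202 0.7310]
tr(P') = 5.4173


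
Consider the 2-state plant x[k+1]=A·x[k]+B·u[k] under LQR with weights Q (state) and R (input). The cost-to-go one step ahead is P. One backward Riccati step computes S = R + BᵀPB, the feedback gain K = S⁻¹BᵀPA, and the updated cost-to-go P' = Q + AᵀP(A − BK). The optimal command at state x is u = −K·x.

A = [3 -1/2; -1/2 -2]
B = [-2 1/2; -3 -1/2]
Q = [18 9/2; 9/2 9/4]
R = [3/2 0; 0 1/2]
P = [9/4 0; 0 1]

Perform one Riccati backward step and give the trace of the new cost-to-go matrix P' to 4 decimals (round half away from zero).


BᵀP = [-4.5000 -3.0000; 1.1250 -0.5000]
S = R + BᵀPB = [3/2 0; 0 1/2] + [18.0000 -0.7500; -0.7500 0.8125] = [19.5000 -0.7500; -0.7500 1.3125]
BᵀPA = [-12.0000 8.2500; 3.6250 0.4375]
K = S⁻¹·BᵀPA = [-0.5206 0.4457; 2.4644 0.5880]
A−BK = [0.7266 0.0974; -0.8296 -0.3689]
AᵀP(A−BK) = [5.3193 0.8418; 0.8418 0.6283]
P' = Q + AᵀP(A−BK) = [23.3193 5.3418; 5.3418 2.8783]
tr(P') = 26.1976

26.1976


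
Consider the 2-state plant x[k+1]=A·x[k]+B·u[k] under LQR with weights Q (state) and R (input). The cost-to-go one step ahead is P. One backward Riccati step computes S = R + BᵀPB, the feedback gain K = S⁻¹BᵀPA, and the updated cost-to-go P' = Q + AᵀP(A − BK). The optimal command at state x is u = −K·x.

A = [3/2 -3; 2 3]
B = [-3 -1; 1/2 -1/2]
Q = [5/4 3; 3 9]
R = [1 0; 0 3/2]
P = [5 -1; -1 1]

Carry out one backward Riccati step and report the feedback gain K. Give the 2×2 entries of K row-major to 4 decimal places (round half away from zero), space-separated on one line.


BᵀP = [-15.5000 3.5000; -4.5000 0.5000]
S = R + BᵀPB = [1 0; 0 3/2] + [48.2500 13.7500; 13.7500 4.2500] = [49.2500 13.7500; 13.7500 5.7500]
BᵀPA = [-16.2500 57.0000; -5.7500 15.0000]
K = S⁻¹·BᵀPA = [-0.1527 1.2908; -0.6348 -0.4781]
A−BK = [0.4070 0.3944; 1.7590 2.1155]
AᵀP(A−BK) = [3.1182 3.2271; 3.2271 5.5936]
P' = Q + AᵀP(A−BK) = [4.3682 6.2271; 6.2271 14.5936]
tr(P') = 18.9618

-0.1527 1.2908 -0.6348 -0.4781


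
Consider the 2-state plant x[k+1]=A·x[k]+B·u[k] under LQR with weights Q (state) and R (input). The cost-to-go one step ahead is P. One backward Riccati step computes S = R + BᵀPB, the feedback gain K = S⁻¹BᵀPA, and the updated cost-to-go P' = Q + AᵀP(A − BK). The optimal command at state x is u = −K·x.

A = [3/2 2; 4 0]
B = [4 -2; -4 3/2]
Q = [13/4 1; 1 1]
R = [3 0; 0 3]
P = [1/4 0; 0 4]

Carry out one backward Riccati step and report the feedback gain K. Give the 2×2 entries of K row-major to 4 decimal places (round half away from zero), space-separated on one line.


-0.8421 0.0000 0.1043 -0.0769

BᵀP = [1.0000 -16.0000; -0.5000 6.0000]
S = R + BᵀPB = [3 0; 0 3] + [68.0000 -26.0000; -26.0000 10.0000] = [71.0000 -26.0000; -26.0000 13.0000]
BᵀPA = [-62.5000 2.0000; 23.2500 -1.0000]
K = S⁻¹·BᵀPA = [-0.8421 0.0000; 0.1043 -0.0769]
A−BK = [5.0769 1.8462; 0.4752 0.1154]
AᵀP(A−BK) = [9.5071 2.5385; 2.5385 0.9231]
P' = Q + AᵀP(A−BK) = [12.7571 3.5385; 3.5385 1.9231]
tr(P') = 14.6802


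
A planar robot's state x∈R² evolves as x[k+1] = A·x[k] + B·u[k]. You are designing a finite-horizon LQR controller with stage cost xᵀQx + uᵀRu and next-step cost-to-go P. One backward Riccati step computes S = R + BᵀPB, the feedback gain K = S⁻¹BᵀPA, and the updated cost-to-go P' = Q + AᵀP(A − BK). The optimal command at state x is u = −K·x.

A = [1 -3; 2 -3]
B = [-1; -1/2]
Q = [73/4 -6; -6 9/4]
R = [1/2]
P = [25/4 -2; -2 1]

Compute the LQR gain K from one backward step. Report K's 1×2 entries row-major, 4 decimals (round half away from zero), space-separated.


-0.4500 2.2500

BᵀP = [-5.2500 1.5000]
S = R + BᵀPB = [1/2] + [4.5000] = [5.0000]
BᵀPA = [-2.2500 11.2500]
K = S⁻¹·BᵀPA = [-0.4500 2.2500]
A−BK = [0.5500 -0.7500; 1.7750 -1.8750]
AᵀP(A−BK) = [1.2375 -1.6875; -1.6875 3.9375]
P' = Q + AᵀP(A−BK) = [19.4875 -7.6875; -7.6875 6.1875]
tr(P') = 25.6750


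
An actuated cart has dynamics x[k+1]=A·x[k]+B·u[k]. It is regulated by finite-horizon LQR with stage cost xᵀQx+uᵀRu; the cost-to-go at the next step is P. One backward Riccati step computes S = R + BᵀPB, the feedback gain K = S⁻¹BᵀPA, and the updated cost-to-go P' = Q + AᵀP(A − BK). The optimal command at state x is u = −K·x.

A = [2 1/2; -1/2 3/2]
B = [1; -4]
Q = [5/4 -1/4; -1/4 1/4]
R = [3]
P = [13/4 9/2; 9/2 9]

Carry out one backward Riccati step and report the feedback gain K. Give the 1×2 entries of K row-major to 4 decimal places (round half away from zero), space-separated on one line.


-0.1204 -0.4781

BᵀP = [-14.7500 -31.5000]
S = R + BᵀPB = [3] + [111.2500] = [114.2500]
BᵀPA = [-13.7500 -54.6250]
K = S⁻¹·BᵀPA = [-0.1204 -0.4781]
A−BK = [2.1204 0.9781; -0.9814 -0.4125]
AᵀP(A−BK) = [4.5952 2.3009; 2.3009 1.6953]
P' = Q + AᵀP(A−BK) = [5.8452 2.0509; 2.0509 1.9453]
tr(P') = 7.7905


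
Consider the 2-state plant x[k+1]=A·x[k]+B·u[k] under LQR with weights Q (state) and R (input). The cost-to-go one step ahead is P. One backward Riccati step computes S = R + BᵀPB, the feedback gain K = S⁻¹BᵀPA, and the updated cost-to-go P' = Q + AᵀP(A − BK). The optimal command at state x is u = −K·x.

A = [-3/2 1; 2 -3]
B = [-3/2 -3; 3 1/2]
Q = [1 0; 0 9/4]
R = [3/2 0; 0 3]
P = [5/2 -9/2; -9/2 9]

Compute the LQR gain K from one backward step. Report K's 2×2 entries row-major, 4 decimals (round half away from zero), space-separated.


BᵀP = [-17.2500 33.7500; -9.7500 18.0000]
S = R + BᵀPB = [3/2 0; 0 3] + [127.1250 68.6250; 68.6250 38.2500] = [128.6250 68.6250; 68.6250 41.2500]
BᵀPA = [93.3750 -118.5000; 50.6250 -63.7500]
K = S⁻¹·BᵀPA = [0.6331 -0.8606; 0.1740 -0.1137]
A−BK = [-0.0283 -0.6319; 0.0137 -0.3612]
AᵀP(A−BK) = [0.6992 -0.8835; -0.8835 1.2681]
P' = Q + AᵀP(A−BK) = [1.6992 -0.8835; -0.8835 3.5181]
tr(P') = 5.2173

0.6331 -0.8606 0.1740 -0.1137


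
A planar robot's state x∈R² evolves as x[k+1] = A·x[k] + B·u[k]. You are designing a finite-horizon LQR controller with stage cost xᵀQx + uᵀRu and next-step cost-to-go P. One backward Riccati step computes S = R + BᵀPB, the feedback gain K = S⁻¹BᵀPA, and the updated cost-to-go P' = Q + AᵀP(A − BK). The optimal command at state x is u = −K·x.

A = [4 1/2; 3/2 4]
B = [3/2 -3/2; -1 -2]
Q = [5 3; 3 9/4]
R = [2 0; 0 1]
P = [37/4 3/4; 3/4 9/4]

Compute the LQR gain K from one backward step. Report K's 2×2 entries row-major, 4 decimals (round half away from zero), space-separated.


1.1461 -0.9044 -1.4146 -1.3015

BᵀP = [13.1250 -1.1250; -15.3750 -5.6250]
S = R + BᵀPB = [2 0; 0 1] + [20.8125 -17.4375; -17.4375 34.3125] = [22.8125 -17.4375; -17.4375 35.3125]
BᵀPA = [50.8125 2.0625; -69.9375 -30.1875]
K = S⁻¹·BᵀPA = [1.1461 -0.9044; -1.4146 -1.3015]
A−BK = [0.1590 -0.0956; -0.1830 0.4926]
AᵀP(A−BK) = [4.8937 -0.5037; -0.5037 3.8897]
P' = Q + AᵀP(A−BK) = [9.8937 2.4963; 2.4963 6.1397]
tr(P') = 16.0334


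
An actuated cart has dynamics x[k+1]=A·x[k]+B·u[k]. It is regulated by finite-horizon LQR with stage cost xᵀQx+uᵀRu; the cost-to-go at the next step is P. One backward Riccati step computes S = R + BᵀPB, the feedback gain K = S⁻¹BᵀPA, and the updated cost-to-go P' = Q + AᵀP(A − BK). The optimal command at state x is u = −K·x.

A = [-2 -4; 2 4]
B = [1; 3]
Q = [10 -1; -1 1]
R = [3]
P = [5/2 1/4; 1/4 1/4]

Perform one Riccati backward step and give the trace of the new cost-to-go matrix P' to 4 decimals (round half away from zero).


BᵀP = [3.2500 1.0000]
S = R + BᵀPB = [3] + [6.2500] = [9.2500]
BᵀPA = [-4.5000 -9.0000]
K = S⁻¹·BᵀPA = [-0.4865 -0.9730]
A−BK = [-1.5135 -3.0270; 3.4595 6.9189]
AᵀP(A−BK) = [6.8108 13.6216; 13.6216 27.2432]
P' = Q + AᵀP(A−BK) = [16.8108 12.6216; 12.6216 28.2432]
tr(P') = 45.0541

45.0541


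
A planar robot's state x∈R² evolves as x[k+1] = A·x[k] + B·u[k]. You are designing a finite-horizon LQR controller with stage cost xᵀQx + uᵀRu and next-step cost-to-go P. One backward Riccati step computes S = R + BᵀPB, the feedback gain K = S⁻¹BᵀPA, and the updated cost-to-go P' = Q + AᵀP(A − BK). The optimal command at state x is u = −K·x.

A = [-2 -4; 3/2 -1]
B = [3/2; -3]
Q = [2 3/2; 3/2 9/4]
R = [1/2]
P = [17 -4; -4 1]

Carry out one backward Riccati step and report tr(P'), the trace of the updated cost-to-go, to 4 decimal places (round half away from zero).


BᵀP = [37.5000 -9.0000]
S = R + BᵀPB = [1/2] + [83.2500] = [83.7500]
BᵀPA = [-88.5000 -141.0000]
K = S⁻¹·BᵀPA = [-1.0567 -1.6836]
A−BK = [-0.4149 -1.4746; -1.6701 -6.0507]
AᵀP(A−BK) = [0.7306 1.5030; 1.5030 3.6149]
P' = Q + AᵀP(A−BK) = [2.7306 3.0030; 3.0030 5.8649]
tr(P') = 8.5955

8.5955


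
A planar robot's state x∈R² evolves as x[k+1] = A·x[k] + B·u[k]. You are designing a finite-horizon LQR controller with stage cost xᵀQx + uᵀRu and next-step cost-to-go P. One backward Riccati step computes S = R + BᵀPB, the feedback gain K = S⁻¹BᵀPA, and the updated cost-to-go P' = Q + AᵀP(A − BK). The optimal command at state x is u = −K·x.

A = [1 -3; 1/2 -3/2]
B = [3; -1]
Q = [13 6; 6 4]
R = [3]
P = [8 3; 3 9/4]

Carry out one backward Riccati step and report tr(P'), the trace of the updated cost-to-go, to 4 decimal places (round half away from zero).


32.3481

BᵀP = [21.0000 6.7500]
S = R + BᵀPB = [3] + [56.2500] = [59.2500]
BᵀPA = [24.3750 -73.1250]
K = S⁻¹·BᵀPA = [0.4114 -1.2342]
A−BK = [-0.2342 0.7025; 0.9114 -2.7342]
AᵀP(A−BK) = [1.5348 -4.6044; -4.6044 13.8133]
P' = Q + AᵀP(A−BK) = [14.5348 1.3956; 1.3956 17.8133]
tr(P') = 32.3481


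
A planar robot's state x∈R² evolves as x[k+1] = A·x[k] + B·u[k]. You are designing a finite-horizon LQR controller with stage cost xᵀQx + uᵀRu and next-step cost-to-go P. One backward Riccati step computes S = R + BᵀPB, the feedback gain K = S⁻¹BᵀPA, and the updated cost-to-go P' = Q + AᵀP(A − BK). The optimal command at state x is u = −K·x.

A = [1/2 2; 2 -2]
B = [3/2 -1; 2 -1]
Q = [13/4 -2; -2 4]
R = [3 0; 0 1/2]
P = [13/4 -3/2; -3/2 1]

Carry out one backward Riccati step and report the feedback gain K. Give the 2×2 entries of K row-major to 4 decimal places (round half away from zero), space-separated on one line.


0.1455 0.0188 0.2066 -2.5540

BᵀP = [1.8750 -0.2500; -1.7500 0.5000]
S = R + BᵀPB = [3 0; 0 1/2] + [2.3125 -1.6250; -1.6250 1.2500] = [5.3125 -1.6250; -1.6250 1.7500]
BᵀPA = [0.4375 4.2500; 0.1250 -4.5000]
K = S⁻¹·BᵀPA = [0.1455 0.0188; 0.2066 -2.5540]
A−BK = [0.4883 -0.5822; 1.9155 -4.5915]
AᵀP(A−BK) = [1.7230 -4.9390; -4.9390 17.4272]
P' = Q + AᵀP(A−BK) = [4.9730 -6.9390; -6.9390 21.4272]
tr(P') = 26.4002


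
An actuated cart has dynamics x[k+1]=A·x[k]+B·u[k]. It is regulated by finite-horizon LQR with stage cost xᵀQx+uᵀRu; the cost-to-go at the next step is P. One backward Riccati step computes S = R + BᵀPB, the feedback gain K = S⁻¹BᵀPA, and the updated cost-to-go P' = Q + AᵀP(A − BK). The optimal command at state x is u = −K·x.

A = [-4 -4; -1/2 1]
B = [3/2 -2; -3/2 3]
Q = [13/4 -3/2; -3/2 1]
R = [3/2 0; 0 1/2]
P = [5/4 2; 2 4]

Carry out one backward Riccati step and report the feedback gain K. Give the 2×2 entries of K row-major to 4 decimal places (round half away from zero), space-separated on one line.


-0.5517 -0.4765 -1.2414 -0.5266

BᵀP = [-1.1250 -3.0000; 3.5000 8.0000]
S = R + BᵀPB = [3/2 0; 0 1/2] + [2.8125 -6.7500; -6.7500 17.0000] = [4.3125 -6.7500; -6.7500 17.5000]
BᵀPA = [6.0000 1.5000; -18.0000 -6.0000]
K = S⁻¹·BᵀPA = [-0.5517 -0.4765; -1.2414 -0.5266]
A−BK = [-5.6552 -4.3386; 2.3966 1.8652]
AᵀP(A−BK) = [9.9655 7.3793; 7.3793 5.5549]
P' = Q + AᵀP(A−BK) = [13.2155 5.8793; 5.8793 6.5549]
tr(P') = 19.7704


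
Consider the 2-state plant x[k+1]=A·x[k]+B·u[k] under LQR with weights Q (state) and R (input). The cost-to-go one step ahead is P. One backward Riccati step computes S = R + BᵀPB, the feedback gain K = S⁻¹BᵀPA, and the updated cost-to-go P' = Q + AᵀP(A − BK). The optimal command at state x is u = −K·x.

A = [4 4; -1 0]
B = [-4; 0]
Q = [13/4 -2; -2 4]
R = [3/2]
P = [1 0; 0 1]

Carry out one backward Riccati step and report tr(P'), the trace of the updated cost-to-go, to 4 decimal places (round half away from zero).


BᵀP = [-4.0000 0.0000]
S = R + BᵀPB = [3/2] + [16.0000] = [17.5000]
BᵀPA = [-16.0000 -16.0000]
K = S⁻¹·BᵀPA = [-0.9143 -0.9143]
A−BK = [0.3429 0.3429; -1.0000 0.0000]
AᵀP(A−BK) = [2.3714 1.3714; 1.3714 1.3714]
P' = Q + AᵀP(A−BK) = [5.6214 -0.6286; -0.6286 5.3714]
tr(P') = 10.9929

10.9929


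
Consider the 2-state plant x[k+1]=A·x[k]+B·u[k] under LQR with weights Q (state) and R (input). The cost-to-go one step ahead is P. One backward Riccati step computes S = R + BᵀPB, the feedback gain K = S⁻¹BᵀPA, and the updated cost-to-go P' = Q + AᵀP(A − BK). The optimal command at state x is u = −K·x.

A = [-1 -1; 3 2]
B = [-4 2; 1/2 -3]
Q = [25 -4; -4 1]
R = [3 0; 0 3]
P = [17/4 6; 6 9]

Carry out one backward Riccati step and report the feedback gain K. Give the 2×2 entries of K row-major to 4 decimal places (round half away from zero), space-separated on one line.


-0.4172 -0.2003 -0.7854 -0.4962

BᵀP = [-14.0000 -19.5000; -9.5000 -15.0000]
S = R + BᵀPB = [3 0; 0 3] + [46.2500 30.5000; 30.5000 26.0000] = [49.2500 30.5000; 30.5000 29.0000]
BᵀPA = [-44.5000 -25.0000; -35.5000 -20.5000]
K = S⁻¹·BᵀPA = [-0.4172 -0.2003; -0.7854 -0.4962]
A−BK = [-1.0979 -0.8087; 0.8524 0.6114]
AᵀP(A−BK) = [2.8046 1.7203; 1.7203 1.0697]
P' = Q + AᵀP(A−BK) = [27.8046 -2.2797; -2.2797 2.0697]
tr(P') = 29.8742


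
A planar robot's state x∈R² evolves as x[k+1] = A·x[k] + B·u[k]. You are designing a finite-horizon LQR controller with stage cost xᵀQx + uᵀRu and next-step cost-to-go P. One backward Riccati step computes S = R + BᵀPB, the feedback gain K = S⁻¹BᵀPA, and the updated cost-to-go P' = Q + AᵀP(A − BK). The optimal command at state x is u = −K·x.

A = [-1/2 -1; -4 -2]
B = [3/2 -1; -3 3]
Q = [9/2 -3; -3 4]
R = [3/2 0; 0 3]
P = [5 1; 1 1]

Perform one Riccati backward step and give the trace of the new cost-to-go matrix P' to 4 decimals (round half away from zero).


35.3797

BᵀP = [4.5000 -1.5000; -2.0000 2.0000]
S = R + BᵀPB = [3/2 0; 0 3] + [11.2500 -9.0000; -9.0000 8.0000] = [12.7500 -9.0000; -9.0000 11.0000]
BᵀPA = [3.7500 -1.5000; -7.0000 -2.0000]
K = S⁻¹·BᵀPA = [-0.3671 -0.5823; -0.9367 -0.6582]
A−BK = [-0.8861 -0.7848; -2.2911 -1.7722]
AᵀP(A−BK) = [16.0696 13.0759; 13.0759 10.8101]
P' = Q + AᵀP(A−BK) = [20.5696 10.0759; 10.0759 14.8101]
tr(P') = 35.3797


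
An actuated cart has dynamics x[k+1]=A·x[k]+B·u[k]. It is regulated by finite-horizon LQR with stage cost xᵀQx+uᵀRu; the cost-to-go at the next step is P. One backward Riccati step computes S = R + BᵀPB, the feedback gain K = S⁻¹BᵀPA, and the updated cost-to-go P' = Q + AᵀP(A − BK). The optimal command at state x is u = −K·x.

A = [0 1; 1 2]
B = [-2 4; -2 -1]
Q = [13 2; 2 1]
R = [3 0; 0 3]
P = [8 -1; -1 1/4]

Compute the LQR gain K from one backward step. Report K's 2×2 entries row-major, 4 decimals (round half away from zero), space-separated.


-0.0599 -0.2075 -0.0553 0.0903

BᵀP = [-14.0000 1.5000; 33.0000 -4.2500]
S = R + BᵀPB = [3 0; 0 3] + [25.0000 -57.5000; -57.5000 136.2500] = [28.0000 -57.5000; -57.5000 139.2500]
BᵀPA = [1.5000 -11.0000; -4.2500 24.5000]
K = S⁻¹·BᵀPA = [-0.0599 -0.2075; -0.0553 0.0903]
A−BK = [0.1012 0.2240; 0.8250 1.6752]
AᵀP(A−BK) = [0.1050 0.1949; 0.1949 0.5061]
P' = Q + AᵀP(A−BK) = [13.1050 2.1949; 2.1949 1.5061]
tr(P') = 14.6111


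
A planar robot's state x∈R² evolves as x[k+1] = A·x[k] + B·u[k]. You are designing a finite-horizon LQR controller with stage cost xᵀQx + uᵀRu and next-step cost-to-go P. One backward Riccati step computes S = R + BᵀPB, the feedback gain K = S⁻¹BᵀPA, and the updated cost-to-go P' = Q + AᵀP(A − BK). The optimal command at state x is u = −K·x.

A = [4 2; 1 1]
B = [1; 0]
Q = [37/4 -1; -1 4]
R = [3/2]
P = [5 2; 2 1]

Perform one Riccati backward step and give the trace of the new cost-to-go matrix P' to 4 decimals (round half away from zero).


42.6346

BᵀP = [5.0000 2.0000]
S = R + BᵀPB = [3/2] + [5.0000] = [6.5000]
BᵀPA = [22.0000 12.0000]
K = S⁻¹·BᵀPA = [3.3846 1.8462]
A−BK = [0.6154 0.1538; 1.0000 1.0000]
AᵀP(A−BK) = [22.5385 12.3846; 12.3846 6.8462]
P' = Q + AᵀP(A−BK) = [31.7885 11.3846; 11.3846 10.8462]
tr(P') = 42.6346


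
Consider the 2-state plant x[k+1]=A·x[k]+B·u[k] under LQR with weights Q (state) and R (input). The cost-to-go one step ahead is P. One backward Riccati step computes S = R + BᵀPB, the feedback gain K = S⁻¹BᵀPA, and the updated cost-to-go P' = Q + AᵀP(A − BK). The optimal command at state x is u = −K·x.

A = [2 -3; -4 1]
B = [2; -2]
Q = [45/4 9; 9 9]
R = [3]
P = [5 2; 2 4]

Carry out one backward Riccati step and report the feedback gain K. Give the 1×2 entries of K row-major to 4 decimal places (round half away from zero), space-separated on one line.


BᵀP = [6.0000 -4.0000]
S = R + BᵀPB = [3] + [20.0000] = [23.0000]
BᵀPA = [28.0000 -22.0000]
K = S⁻¹·BᵀPA = [1.2174 -0.9565]
A−BK = [-0.4348 -1.0870; -1.5652 -0.9130]
AᵀP(A−BK) = [17.9130 8.7826; 8.7826 15.9565]
P' = Q + AᵀP(A−BK) = [29.1630 17.7826; 17.7826 24.9565]
tr(P') = 54.1196

1.2174 -0.9565


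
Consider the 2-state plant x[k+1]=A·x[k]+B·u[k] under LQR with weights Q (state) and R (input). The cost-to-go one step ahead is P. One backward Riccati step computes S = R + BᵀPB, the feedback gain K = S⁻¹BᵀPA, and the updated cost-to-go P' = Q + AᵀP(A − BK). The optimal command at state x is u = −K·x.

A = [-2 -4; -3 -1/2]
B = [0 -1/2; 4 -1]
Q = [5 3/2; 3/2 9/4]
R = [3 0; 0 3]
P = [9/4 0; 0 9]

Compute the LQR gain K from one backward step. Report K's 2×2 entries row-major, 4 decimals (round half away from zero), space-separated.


-0.5516 0.1777 0.7477 1.2257

BᵀP = [0.0000 36.0000; -1.1250 -9.0000]
S = R + BᵀPB = [3 0; 0 3] + [144.0000 -36.0000; -36.0000 9.5625] = [147.0000 -36.0000; -36.0000 12.5625]
BᵀPA = [-108.0000 -18.0000; 29.2500 9.0000]
K = S⁻¹·BᵀPA = [-0.5516 0.1777; 0.7477 1.2257]
A−BK = [-1.6261 -3.3871; -0.0460 0.0148]
AᵀP(A−BK) = [8.5587 14.8422; 14.8422 30.4175]
P' = Q + AᵀP(A−BK) = [13.5587 16.3422; 16.3422 32.6675]
tr(P') = 46.2263


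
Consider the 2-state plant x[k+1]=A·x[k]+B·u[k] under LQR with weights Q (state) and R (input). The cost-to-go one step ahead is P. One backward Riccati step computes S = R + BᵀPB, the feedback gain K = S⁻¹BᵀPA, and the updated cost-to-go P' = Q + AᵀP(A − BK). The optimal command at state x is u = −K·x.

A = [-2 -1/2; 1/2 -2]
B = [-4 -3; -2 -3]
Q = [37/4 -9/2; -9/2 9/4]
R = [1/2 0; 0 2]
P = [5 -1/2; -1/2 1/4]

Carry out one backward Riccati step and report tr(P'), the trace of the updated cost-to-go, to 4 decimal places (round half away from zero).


BᵀP = [-19.0000 1.5000; -13.5000 0.7500]
S = R + BᵀPB = [1/2 0; 0 2] + [73.0000 52.5000; 52.5000 38.2500] = [73.5000 52.5000; 52.5000 40.2500]
BᵀPA = [38.7500 6.5000; 27.3750 5.2500]
K = S⁻¹·BᵀPA = [0.6061 -0.0693; -0.1104 0.2208]
A−BK = [0.0931 -0.1147; 1.3810 -1.4762]
AᵀP(A−BK) = [0.5996 -0.4848; -0.4848 0.5411]
P' = Q + AᵀP(A−BK) = [9.8496 -4.9848; -4.9848 2.7911]
tr(P') = 12.6407

12.6407


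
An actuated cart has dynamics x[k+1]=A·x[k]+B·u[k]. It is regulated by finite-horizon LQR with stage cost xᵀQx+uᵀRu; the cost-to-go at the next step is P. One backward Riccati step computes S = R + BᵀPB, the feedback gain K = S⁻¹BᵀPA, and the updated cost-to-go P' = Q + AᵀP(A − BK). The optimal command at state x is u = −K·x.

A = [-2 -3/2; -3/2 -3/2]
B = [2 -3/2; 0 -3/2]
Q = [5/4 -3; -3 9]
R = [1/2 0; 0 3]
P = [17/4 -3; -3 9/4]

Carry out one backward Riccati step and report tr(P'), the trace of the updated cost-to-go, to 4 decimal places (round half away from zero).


BᵀP = [8.5000 -6.0000; -1.8750 1.1250]
S = R + BᵀPB = [1/2 0; 0 3] + [17.0000 -3.7500; -3.7500 1.1250] = [17.5000 -3.7500; -3.7500 4.1250]
BᵀPA = [-8.0000 -3.7500; 2.0625 1.1250]
K = S⁻¹·BᵀPA = [-0.4347 -0.1935; 0.1048 0.0968]
A−BK = [-0.9734 -0.9677; -1.3427 -1.3548]
AᵀP(A−BK) = [0.3689 0.3145; 0.3145 0.2903]
P' = Q + AᵀP(A−BK) = [1.6189 -2.6855; -2.6855 9.2903]
tr(P') = 10.9092

10.9092


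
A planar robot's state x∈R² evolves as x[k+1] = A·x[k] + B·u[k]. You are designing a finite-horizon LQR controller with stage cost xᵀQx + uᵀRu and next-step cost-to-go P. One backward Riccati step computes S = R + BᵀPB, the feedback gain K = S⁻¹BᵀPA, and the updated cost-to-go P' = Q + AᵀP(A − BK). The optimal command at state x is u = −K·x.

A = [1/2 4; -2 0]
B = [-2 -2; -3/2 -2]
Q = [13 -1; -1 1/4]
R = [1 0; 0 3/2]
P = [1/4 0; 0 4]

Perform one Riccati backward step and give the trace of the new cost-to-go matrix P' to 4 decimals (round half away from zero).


19.2482

BᵀP = [-0.5000 -6.0000; -0.5000 -8.0000]
S = R + BᵀPB = [1 0; 0 3/2] + [10.0000 13.0000; 13.0000 17.0000] = [11.0000 13.0000; 13.0000 18.5000]
BᵀPA = [11.7500 -2.0000; 15.7500 -2.0000]
K = S⁻¹·BᵀPA = [0.3659 -0.3188; 0.5942 0.1159]
A−BK = [2.4203 3.5942; -0.2627 -0.2464]
AᵀP(A−BK) = [2.4040 2.4203; 2.4203 3.5942]
P' = Q + AᵀP(A−BK) = [15.4040 1.4203; 1.4203 3.8442]
tr(P') = 19.2482


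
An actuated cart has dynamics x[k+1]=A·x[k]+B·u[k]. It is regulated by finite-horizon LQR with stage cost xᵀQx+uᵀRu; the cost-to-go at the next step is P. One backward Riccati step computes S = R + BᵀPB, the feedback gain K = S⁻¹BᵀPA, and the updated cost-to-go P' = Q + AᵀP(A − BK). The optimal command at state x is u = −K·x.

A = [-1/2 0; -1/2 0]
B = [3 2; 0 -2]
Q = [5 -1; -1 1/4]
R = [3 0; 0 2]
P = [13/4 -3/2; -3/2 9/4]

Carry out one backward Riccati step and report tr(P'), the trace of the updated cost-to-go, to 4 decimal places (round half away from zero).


5.5003

BᵀP = [9.7500 -4.5000; 9.5000 -7.5000]
S = R + BᵀPB = [3 0; 0 2] + [29.2500 28.5000; 28.5000 34.0000] = [32.2500 28.5000; 28.5000 36.0000]
BᵀPA = [-2.6250 0.0000; -1.0000 0.0000]
K = S⁻¹·BᵀPA = [-0.1892 0.0000; 0.1220 0.0000]
A−BK = [-0.1763 0.0000; -0.2559 0.0000]
AᵀP(A−BK) = [0.2503 0.0000; 0.0000 0.0000]
P' = Q + AᵀP(A−BK) = [5.2503 -1.0000; -1.0000 0.2500]
tr(P') = 5.5003


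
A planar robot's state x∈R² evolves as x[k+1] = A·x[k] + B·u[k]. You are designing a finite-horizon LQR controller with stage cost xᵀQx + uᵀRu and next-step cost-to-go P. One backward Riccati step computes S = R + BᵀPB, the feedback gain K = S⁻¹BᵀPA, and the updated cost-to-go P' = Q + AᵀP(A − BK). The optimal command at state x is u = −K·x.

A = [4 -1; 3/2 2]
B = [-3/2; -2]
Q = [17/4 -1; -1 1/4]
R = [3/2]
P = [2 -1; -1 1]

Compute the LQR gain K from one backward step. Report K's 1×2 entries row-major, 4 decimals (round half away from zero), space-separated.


BᵀP = [-1.0000 -0.5000]
S = R + BᵀPB = [3/2] + [2.5000] = [4.0000]
BᵀPA = [-4.7500 0.0000]
K = S⁻¹·BᵀPA = [-1.1875 0.0000]
A−BK = [2.2188 -1.0000; -0.8750 2.0000]
AᵀP(A−BK) = [16.6094 -11.5000; -11.5000 10.0000]
P' = Q + AᵀP(A−BK) = [20.8594 -12.5000; -12.5000 10.2500]
tr(P') = 31.1094

-1.1875 0.0000


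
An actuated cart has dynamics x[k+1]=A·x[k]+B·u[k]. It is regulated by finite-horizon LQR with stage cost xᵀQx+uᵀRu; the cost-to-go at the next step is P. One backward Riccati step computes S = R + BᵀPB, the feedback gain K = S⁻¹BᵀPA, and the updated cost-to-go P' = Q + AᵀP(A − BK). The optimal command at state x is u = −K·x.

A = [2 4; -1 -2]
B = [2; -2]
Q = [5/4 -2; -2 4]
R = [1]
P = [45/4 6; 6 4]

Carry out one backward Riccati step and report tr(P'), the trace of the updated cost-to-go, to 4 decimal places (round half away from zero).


BᵀP = [10.5000 4.0000]
S = R + BᵀPB = [1] + [13.0000] = [14.0000]
BᵀPA = [17.0000 34.0000]
K = S⁻¹·BᵀPA = [1.2143 2.4286]
A−BK = [-0.4286 -0.8571; 1.4286 2.8571]
AᵀP(A−BK) = [4.3571 8.7143; 8.7143 17.4286]
P' = Q + AᵀP(A−BK) = [5.6071 6.7143; 6.7143 21.4286]
tr(P') = 27.0357

27.0357


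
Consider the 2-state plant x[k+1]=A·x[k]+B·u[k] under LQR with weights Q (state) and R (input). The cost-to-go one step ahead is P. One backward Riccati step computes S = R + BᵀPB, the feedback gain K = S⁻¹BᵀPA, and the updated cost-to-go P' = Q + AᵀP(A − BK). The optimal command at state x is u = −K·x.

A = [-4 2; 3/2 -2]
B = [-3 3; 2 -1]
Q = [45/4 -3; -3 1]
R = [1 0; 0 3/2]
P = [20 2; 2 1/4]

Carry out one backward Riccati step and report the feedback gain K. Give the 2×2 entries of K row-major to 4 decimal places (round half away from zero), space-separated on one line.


BᵀP = [-56.0000 -5.5000; 58.0000 5.7500]
S = R + BᵀPB = [1 0; 0 3/2] + [157.0000 -162.5000; -162.5000 168.2500] = [158.0000 -162.5000; -162.5000 169.7500]
BᵀPA = [215.7500 -101.0000; -223.3750 104.5000]
K = S⁻¹·BᵀPA = [0.7849 -0.3947; -0.5646 0.2378]
A−BK = [0.0483 0.1026; -0.6343 -0.9728]
AᵀP(A−BK) = [1.1188 -0.4819; -0.4819 0.2885]
P' = Q + AᵀP(A−BK) = [12.3688 -3.4819; -3.4819 1.2885]
tr(P') = 13.6573

0.7849 -0.3947 -0.5646 0.2378


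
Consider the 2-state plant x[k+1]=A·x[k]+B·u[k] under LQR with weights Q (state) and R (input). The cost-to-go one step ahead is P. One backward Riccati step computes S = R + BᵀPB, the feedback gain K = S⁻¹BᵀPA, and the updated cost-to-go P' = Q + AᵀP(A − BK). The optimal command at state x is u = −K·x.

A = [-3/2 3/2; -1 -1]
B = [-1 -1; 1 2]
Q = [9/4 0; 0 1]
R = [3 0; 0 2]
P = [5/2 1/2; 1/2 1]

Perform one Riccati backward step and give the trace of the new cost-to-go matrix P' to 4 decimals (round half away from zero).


12.3621

BᵀP = [-2.0000 0.5000; -1.5000 1.5000]
S = R + BᵀPB = [3 0; 0 2] + [2.5000 3.0000; 3.0000 4.5000] = [5.5000 3.0000; 3.0000 6.5000]
BᵀPA = [2.5000 -3.5000; 0.7500 -3.7500]
K = S⁻¹·BᵀPA = [0.5234 -0.4299; -0.1262 -0.3785]
A−BK = [-1.1028 0.6916; -1.2710 0.1869]
AᵀP(A−BK) = [6.9112 -3.2664; -3.2664 2.2009]
P' = Q + AᵀP(A−BK) = [9.1612 -3.2664; -3.2664 3.2009]
tr(P') = 12.3621


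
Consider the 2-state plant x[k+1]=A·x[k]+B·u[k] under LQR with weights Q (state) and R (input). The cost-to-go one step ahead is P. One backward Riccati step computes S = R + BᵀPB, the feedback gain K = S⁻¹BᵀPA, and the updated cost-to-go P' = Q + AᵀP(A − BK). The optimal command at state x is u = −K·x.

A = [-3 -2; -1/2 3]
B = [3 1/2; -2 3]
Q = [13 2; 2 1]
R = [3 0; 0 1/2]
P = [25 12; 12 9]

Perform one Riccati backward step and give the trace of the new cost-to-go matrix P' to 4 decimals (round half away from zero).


18.2222

BᵀP = [51.0000 18.0000; 48.5000 33.0000]
S = R + BᵀPB = [3 0; 0 1/2] + [117.0000 79.5000; 79.5000 123.2500] = [120.0000 79.5000; 79.5000 123.7500]
BᵀPA = [-162.0000 -48.0000; -162.0000 2.0000]
K = S⁻¹·BᵀPA = [-0.8404 -0.7150; -0.7692 0.4755]
A−BK = [-0.0942 -0.0927; 0.1267 0.1434]
AᵀP(A−BK) = [2.4945 1.6986; 1.6986 1.7277]
P' = Q + AᵀP(A−BK) = [15.4945 3.6986; 3.6986 2.7277]
tr(P') = 18.2222


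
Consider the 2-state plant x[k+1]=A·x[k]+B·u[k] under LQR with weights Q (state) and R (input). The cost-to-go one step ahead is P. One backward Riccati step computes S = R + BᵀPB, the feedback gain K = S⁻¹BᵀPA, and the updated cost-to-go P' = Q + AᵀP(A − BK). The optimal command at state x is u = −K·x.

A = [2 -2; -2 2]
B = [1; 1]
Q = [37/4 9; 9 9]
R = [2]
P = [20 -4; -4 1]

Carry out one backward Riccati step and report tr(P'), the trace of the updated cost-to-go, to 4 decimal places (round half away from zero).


57.7167

BᵀP = [16.0000 -3.0000]
S = R + BᵀPB = [2] + [13.0000] = [15.0000]
BᵀPA = [38.0000 -38.0000]
K = S⁻¹·BᵀPA = [2.5333 -2.5333]
A−BK = [-0.5333 0.5333; -4.5333 4.5333]
AᵀP(A−BK) = [19.7333 -19.7333; -19.7333 19.7333]
P' = Q + AᵀP(A−BK) = [28.9833 -10.7333; -10.7333 28.7333]
tr(P') = 57.7167


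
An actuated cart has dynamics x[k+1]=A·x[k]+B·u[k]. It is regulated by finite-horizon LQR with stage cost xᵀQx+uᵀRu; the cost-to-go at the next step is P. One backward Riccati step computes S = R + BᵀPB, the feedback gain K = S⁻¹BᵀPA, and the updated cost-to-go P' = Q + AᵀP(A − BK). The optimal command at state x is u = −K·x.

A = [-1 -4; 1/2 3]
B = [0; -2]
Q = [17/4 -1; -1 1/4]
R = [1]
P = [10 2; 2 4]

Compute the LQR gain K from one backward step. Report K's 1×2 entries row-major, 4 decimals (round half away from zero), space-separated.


BᵀP = [-4.0000 -8.0000]
S = R + BᵀPB = [1] + [16.0000] = [17.0000]
BᵀPA = [0.0000 -8.0000]
K = S⁻¹·BᵀPA = [0.0000 -0.4706]
A−BK = [-1.0000 -4.0000; 0.5000 2.0588]
AᵀP(A−BK) = [9.0000 36.0000; 36.0000 144.2353]
P' = Q + AᵀP(A−BK) = [13.2500 35.0000; 35.0000 144.4853]
tr(P') = 157.7353

0.0000 -0.4706


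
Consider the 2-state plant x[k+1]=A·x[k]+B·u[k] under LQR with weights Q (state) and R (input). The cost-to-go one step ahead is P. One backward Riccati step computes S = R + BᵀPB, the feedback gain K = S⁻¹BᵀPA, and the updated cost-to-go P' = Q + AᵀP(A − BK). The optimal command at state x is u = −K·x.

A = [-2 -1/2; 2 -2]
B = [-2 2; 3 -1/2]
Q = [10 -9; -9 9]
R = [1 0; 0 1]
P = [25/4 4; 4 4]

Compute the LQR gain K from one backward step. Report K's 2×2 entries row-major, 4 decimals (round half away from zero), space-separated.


BᵀP = [-0.5000 4.0000; 10.5000 6.0000]
S = R + BᵀPB = [1 0; 0 1] + [13.0000 -3.0000; -3.0000 18.0000] = [14.0000 -3.0000; -3.0000 19.0000]
BᵀPA = [9.0000 -7.7500; -9.0000 -17.2500]
K = S⁻¹·BᵀPA = [0.5603 -0.7743; -0.3852 -1.0302]
A−BK = [-0.1089 0.0117; 0.1265 -0.1921]
AᵀP(A−BK) = [0.4903 -0.0525; -0.0525 1.7913]
P' = Q + AᵀP(A−BK) = [10.4903 -9.0525; -9.0525 10.7913]
tr(P') = 21.2816

0.5603 -0.7743 -0.3852 -1.0302


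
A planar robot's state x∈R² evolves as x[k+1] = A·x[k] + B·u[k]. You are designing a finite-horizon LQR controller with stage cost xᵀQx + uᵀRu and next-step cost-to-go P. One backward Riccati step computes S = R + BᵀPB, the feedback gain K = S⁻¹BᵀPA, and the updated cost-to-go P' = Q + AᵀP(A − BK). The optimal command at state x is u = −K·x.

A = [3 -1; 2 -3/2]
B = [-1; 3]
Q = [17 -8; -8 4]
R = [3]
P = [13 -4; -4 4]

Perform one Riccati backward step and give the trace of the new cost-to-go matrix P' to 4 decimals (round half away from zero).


91.6579

BᵀP = [-25.0000 16.0000]
S = R + BᵀPB = [3] + [73.0000] = [76.0000]
BᵀPA = [-43.0000 1.0000]
K = S⁻¹·BᵀPA = [-0.5658 0.0132]
A−BK = [2.4342 -0.9868; 3.6974 -1.5395]
AᵀP(A−BK) = [60.6711 -24.4342; -24.4342 9.9868]
P' = Q + AᵀP(A−BK) = [77.6711 -32.4342; -32.4342 13.9868]
tr(P') = 91.6579
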